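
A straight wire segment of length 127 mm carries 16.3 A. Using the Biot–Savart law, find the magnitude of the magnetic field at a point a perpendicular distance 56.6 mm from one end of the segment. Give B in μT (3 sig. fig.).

For a finite straight segment, B = (μ₀I/4πd)(sinθ₁ + sinθ₂), where θ₁, θ₂ are the angles from the perpendicular to each end.
The perpendicular foot is at one end, so the two end-offsets along the wire are 0 and L = 0.127 m.
sinθ₁ = 0/√(0²+0.0566²) = 0.0000; sinθ₂ = 0.127/√(0.127²+0.0566²) = 0.9134.
B = (4π×10⁻⁷ × 16.3) / (4π × 0.0566) × (0.0000 + 0.9134) = 2.63×10⁻⁵ T.

B ≈ 26.3 μT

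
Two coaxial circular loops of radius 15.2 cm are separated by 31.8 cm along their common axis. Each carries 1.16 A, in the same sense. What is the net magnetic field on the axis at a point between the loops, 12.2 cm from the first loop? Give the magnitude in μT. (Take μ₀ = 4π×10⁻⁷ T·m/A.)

B ≈ 3.38 μT

Each loop contributes B = μ₀IR²/[2(R²+z²)^(3/2)] on the axis, with z measured from that loop.
Loop 1 (z = 0.122 m): B₁ = 2.27×10⁻⁶ T. Loop 2 (z = 0.196 m): B₂ = 1.10×10⁻⁶ T.
The fields add: B = B₁ + B₂ = 3.38×10⁻⁶ T.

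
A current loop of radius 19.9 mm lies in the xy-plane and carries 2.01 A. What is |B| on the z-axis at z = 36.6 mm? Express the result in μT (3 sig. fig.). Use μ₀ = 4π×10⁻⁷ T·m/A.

On the axis of a circular loop, B = μ₀IR² / [2(R²+z²)^(3/2)].
R² + z² = (0.0199)² + (0.0366)² = 0.001736 m², and (R²+z²)^(3/2) = 7.23×10⁻⁵ m³.
B = (4π×10⁻⁷ × 2.01 × 0.000396) / (2 × 7.23×10⁻⁵) = 6.92×10⁻⁶ T.

B ≈ 6.92 μT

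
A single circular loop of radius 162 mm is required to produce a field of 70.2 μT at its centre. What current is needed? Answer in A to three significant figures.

I ≈ 18.1 A

At the centre of a circular loop B = μ₀I/(2R), so I = 2RB/μ₀.
With R = 0.162 m, I = 2 × 0.162 × 7.02×10⁻⁵ / (4π×10⁻⁷) = 18.1 A.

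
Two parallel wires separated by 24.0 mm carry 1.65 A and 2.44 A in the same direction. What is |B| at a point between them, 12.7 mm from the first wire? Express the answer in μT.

Each long wire gives B = μ₀I/(2πd). Distances are d₁ = 0.0127 m and d₂ = 0.0113 m.
B₁ = 2.60×10⁻⁵ T, B₂ = 4.32×10⁻⁵ T.
Between parallel currents the two contributions point in opposite directions, so they subtract. B = |B₁ − B₂| = |2.60×10⁻⁵ − 4.32×10⁻⁵| = 1.72×10⁻⁵ T.

B ≈ 17.2 μT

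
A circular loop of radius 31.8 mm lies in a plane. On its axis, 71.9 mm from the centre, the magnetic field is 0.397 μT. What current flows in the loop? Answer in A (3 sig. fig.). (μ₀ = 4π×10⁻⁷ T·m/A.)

I ≈ 0.304 A

On the axis of a loop, B = μ₀IR²/[2(R²+z²)^(3/2)], so I = 2B(R²+z²)^(3/2)/(μ₀R²).
R² + z² = 0.001011 + 0.00517 = 0.006181 m²; raised to 3/2 gives 4.86×10⁻⁴ m³.
I = 2 × 3.97×10⁻⁷ × 4.86×10⁻⁴ / (1.26×10⁻⁶ × 0.001011) = 0.304 A.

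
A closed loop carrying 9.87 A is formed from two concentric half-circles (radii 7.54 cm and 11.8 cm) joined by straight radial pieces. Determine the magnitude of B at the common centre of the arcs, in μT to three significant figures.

The radial connectors point toward the centre, so dl × r̂ = 0 and they contribute nothing.
Each semicircle gives μ₀I/(4R): inner arc 4.11×10⁻⁵ T, outer arc 2.63×10⁻⁵ T.
The two arcs carry current in opposite angular senses, so their fields oppose: B = |4.11×10⁻⁵ − 2.63×10⁻⁵| = 1.48×10⁻⁵ T.

B ≈ 14.8 μT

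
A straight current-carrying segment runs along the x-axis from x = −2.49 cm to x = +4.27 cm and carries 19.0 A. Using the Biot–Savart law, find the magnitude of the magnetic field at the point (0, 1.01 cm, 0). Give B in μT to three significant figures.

B ≈ 357 μT

For a finite straight segment, B = (μ₀I/4πd)(sinθ₁ + sinθ₂), where θ₁, θ₂ are the angles from the perpendicular to each end.
The perpendicular distance is d = 0.0101 m; the end-offsets along the wire are a = 0.0249 m and b = 0.0427 m.
sinθ₁ = 0.0249/√(0.0249²+0.0101²) = 0.9267; sinθ₂ = 0.0427/√(0.0427²+0.0101²) = 0.9731.
B = (4π×10⁻⁷ × 19.0) / (4π × 0.0101) × (0.9267 + 0.9731) = 3.57×10⁻⁴ T.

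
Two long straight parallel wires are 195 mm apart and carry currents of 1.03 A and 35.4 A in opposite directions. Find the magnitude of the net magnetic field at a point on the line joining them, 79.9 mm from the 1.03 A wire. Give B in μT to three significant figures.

Each long wire gives B = μ₀I/(2πd). Distances are d₁ = 0.0799 m and d₂ = 0.1151 m.
B₁ = 2.58×10⁻⁶ T, B₂ = 6.15×10⁻⁵ T.
Between antiparallel currents both contributions point the same way, so they add. B = B₁ + B₂ = 2.58×10⁻⁶ + 6.15×10⁻⁵ = 6.41×10⁻⁵ T.

B ≈ 64.1 μT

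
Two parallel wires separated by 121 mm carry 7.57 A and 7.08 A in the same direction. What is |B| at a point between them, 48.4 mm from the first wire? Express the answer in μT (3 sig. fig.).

B ≈ 11.8 μT

Each long wire gives B = μ₀I/(2πd). Distances are d₁ = 0.0484 m and d₂ = 0.0726 m.
B₁ = 3.13×10⁻⁵ T, B₂ = 1.95×10⁻⁵ T.
Between parallel currents the two contributions point in opposite directions, so they subtract. B = |B₁ − B₂| = |3.13×10⁻⁵ − 1.95×10⁻⁵| = 1.18×10⁻⁵ T.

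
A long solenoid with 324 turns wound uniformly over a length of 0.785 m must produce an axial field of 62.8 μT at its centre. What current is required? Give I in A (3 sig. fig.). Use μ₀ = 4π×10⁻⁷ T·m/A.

Inside a long solenoid B = μ₀nI with n = 412.7 m⁻¹, so I = B/(μ₀n).
I = 6.28×10⁻⁵ / (4π×10⁻⁷ × 412.7) = 0.121 A.

I ≈ 0.121 A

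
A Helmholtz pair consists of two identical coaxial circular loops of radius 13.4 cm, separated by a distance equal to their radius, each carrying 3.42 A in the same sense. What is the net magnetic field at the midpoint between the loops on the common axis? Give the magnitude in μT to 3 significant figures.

B ≈ 22.9 μT

Each loop contributes B = μ₀IR²/[2(R²+z²)^(3/2)] on the axis, with z measured from that loop.
Loop 1 (z = 0.067 m): B₁ = 1.15×10⁻⁵ T. Loop 2 (z = 0.067 m): B₂ = 1.15×10⁻⁵ T.
The fields add: B = B₁ + B₂ = 2.29×10⁻⁵ T.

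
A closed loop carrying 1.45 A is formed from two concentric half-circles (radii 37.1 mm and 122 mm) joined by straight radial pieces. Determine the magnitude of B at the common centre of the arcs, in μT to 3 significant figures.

The radial connectors point toward the centre, so dl × r̂ = 0 and they contribute nothing.
Each semicircle gives μ₀I/(4R): inner arc 1.23×10⁻⁵ T, outer arc 3.73×10⁻⁶ T.
The two arcs carry current in opposite angular senses, so their fields oppose: B = |1.23×10⁻⁵ − 3.73×10⁻⁶| = 8.54×10⁻⁶ T.

B ≈ 8.54 μT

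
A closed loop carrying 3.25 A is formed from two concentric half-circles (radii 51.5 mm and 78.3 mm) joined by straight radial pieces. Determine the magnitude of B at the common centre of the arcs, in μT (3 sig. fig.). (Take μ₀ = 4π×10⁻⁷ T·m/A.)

B ≈ 6.79 μT

The radial connectors point toward the centre, so dl × r̂ = 0 and they contribute nothing.
Each semicircle gives μ₀I/(4R): inner arc 1.98×10⁻⁵ T, outer arc 1.30×10⁻⁵ T.
The two arcs carry current in opposite angular senses, so their fields oppose: B = |1.98×10⁻⁵ − 1.30×10⁻⁵| = 6.79×10⁻⁶ T.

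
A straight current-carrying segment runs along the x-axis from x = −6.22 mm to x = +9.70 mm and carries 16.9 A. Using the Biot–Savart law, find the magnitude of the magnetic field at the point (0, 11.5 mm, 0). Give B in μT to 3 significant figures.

B ≈ 165 μT

For a finite straight segment, B = (μ₀I/4πd)(sinθ₁ + sinθ₂), where θ₁, θ₂ are the angles from the perpendicular to each end.
The perpendicular distance is d = 0.0115 m; the end-offsets along the wire are a = 0.00622 m and b = 0.0097 m.
sinθ₁ = 0.00622/√(0.00622²+0.0115²) = 0.4757; sinθ₂ = 0.0097/√(0.0097²+0.0115²) = 0.6447.
B = (4π×10⁻⁷ × 16.9) / (4π × 0.0115) × (0.4757 + 0.6447) = 1.65×10⁻⁴ T.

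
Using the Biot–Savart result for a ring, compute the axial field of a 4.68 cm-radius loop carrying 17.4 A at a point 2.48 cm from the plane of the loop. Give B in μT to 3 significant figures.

On the axis of a circular loop, B = μ₀IR² / [2(R²+z²)^(3/2)].
R² + z² = (0.0468)² + (0.0248)² = 0.002805 m², and (R²+z²)^(3/2) = 1.49×10⁻⁴ m³.
B = (4π×10⁻⁷ × 17.4 × 0.00219) / (2 × 1.49×10⁻⁴) = 1.61×10⁻⁴ T.

B ≈ 161 μT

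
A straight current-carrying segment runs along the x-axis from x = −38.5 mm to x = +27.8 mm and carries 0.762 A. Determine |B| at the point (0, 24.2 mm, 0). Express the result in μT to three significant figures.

B ≈ 5.04 μT

For a finite straight segment, B = (μ₀I/4πd)(sinθ₁ + sinθ₂), where θ₁, θ₂ are the angles from the perpendicular to each end.
The perpendicular distance is d = 0.0242 m; the end-offsets along the wire are a = 0.0385 m and b = 0.0278 m.
sinθ₁ = 0.0385/√(0.0385²+0.0242²) = 0.8466; sinθ₂ = 0.0278/√(0.0278²+0.0242²) = 0.7543.
B = (4π×10⁻⁷ × 0.762) / (4π × 0.0242) × (0.8466 + 0.7543) = 5.04×10⁻⁶ T.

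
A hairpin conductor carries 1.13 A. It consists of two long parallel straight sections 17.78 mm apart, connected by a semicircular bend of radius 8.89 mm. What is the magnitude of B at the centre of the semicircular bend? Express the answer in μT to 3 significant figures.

The semicircular arc contributes B_arc = μ₀I·π/(4πR) = μ₀I/(4R) = 3.99×10⁻⁵ T.
Each semi-infinite lead is at perpendicular distance R = 0.00889 m from the centre, with the perpendicular foot at its near end, so it contributes μ₀I/(4πR); both point the same way, together 2.54×10⁻⁵ T.
Arc and leads all point the same direction: B = 3.99×10⁻⁵ + 2.54×10⁻⁵ = 6.54×10⁻⁵ T.

B ≈ 65.4 μT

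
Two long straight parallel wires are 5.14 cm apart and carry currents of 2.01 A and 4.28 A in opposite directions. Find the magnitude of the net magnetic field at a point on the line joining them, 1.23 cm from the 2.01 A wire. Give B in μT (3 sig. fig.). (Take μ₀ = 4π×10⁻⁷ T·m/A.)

B ≈ 54.6 μT

Each long wire gives B = μ₀I/(2πd). Distances are d₁ = 0.0123 m and d₂ = 0.0391 m.
B₁ = 3.27×10⁻⁵ T, B₂ = 2.19×10⁻⁵ T.
Between antiparallel currents both contributions point the same way, so they add. B = B₁ + B₂ = 3.27×10⁻⁵ + 2.19×10⁻⁵ = 5.46×10⁻⁵ T.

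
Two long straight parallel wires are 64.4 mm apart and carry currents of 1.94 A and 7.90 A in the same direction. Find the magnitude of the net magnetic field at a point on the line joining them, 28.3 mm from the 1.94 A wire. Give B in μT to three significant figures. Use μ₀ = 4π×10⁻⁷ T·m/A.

B ≈ 30.1 μT

Each long wire gives B = μ₀I/(2πd). Distances are d₁ = 0.0283 m and d₂ = 0.0361 m.
B₁ = 1.37×10⁻⁵ T, B₂ = 4.38×10⁻⁵ T.
Between parallel currents the two contributions point in opposite directions, so they subtract. B = |B₁ − B₂| = |1.37×10⁻⁵ − 4.38×10⁻⁵| = 3.01×10⁻⁵ T.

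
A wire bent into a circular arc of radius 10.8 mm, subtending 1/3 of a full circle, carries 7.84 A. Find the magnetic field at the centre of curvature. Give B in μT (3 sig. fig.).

The Biot–Savart field of a circular arc at its centre is B = μ₀Iφ/(4πR), with φ = 2.094 rad.
B = (4π×10⁻⁷ × 7.84 × 2.094) / (4π × 0.0108) = 1.52×10⁻⁴ T.

B ≈ 152 μT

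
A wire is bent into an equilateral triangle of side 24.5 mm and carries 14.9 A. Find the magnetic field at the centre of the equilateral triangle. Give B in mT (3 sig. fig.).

Each side is a finite straight segment at perpendicular distance d = a/(2 tan(π/3)) = 0.007073 m from the centre, with end-angles ±π/3.
One side contributes B₁ = (μ₀I/4πd)·2 sin(π/3) = 3.65×10⁻⁴ T.
All 3 sides add in the same direction: B = 3 × 3.65×10⁻⁴ = 1.09×10⁻³ T.

B ≈ 1.09 mT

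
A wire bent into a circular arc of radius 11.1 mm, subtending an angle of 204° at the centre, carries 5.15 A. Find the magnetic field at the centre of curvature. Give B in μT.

The Biot–Savart field of a circular arc at its centre is B = μ₀Iφ/(4πR), with φ = 3.56 rad.
B = (4π×10⁻⁷ × 5.15 × 3.56) / (4π × 0.0111) = 1.65×10⁻⁴ T.

B ≈ 165 μT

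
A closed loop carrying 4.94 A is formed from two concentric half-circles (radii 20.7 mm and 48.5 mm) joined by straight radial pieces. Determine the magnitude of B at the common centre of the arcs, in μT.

The radial connectors point toward the centre, so dl × r̂ = 0 and they contribute nothing.
Each semicircle gives μ₀I/(4R): inner arc 7.50×10⁻⁵ T, outer arc 3.20×10⁻⁵ T.
The two arcs carry current in opposite angular senses, so their fields oppose: B = |7.50×10⁻⁵ − 3.20×10⁻⁵| = 4.30×10⁻⁵ T.

B ≈ 43.0 μT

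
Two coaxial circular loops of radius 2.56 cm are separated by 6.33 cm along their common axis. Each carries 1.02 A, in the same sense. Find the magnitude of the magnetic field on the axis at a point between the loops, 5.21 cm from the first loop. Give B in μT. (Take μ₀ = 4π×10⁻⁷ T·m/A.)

Each loop contributes B = μ₀IR²/[2(R²+z²)^(3/2)] on the axis, with z measured from that loop.
Loop 1 (z = 0.0521 m): B₁ = 2.15×10⁻⁶ T. Loop 2 (z = 0.0112 m): B₂ = 1.93×10⁻⁵ T.
The fields add: B = B₁ + B₂ = 2.14×10⁻⁵ T.

B ≈ 21.4 μT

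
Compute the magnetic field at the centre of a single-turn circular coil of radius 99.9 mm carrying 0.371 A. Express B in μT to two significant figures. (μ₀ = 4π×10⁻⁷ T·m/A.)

B ≈ 2.3 μT

At the centre of a circular loop the Biot–Savart law gives B = μ₀I/(2R).
B = (4π×10⁻⁷ × 0.371) / (2 × 0.0999) = 2.33×10⁻⁶ T.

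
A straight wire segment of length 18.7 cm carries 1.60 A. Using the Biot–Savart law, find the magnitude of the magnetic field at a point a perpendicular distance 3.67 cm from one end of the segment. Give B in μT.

For a finite straight segment, B = (μ₀I/4πd)(sinθ₁ + sinθ₂), where θ₁, θ₂ are the angles from the perpendicular to each end.
The perpendicular foot is at one end, so the two end-offsets along the wire are 0 and L = 0.187 m.
sinθ₁ = 0/√(0²+0.0367²) = 0.0000; sinθ₂ = 0.187/√(0.187²+0.0367²) = 0.9813.
B = (4π×10⁻⁷ × 1.60) / (4π × 0.0367) × (0.0000 + 0.9813) = 4.28×10⁻⁶ T.

B ≈ 4.28 μT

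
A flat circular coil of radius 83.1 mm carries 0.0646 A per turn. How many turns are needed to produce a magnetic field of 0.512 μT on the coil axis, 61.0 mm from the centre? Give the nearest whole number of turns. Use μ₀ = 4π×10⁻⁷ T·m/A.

N = 2

For an N-turn coil, B = Nμ₀IR²/[2(R²+z²)^(3/2)]. A single turn gives B₁ = 2.56×10⁻⁷ T with R = 0.0831 m, z = 0.061 m.
N = B/B₁ = 5.12×10⁻⁷ / 2.56×10⁻⁷ = 2.00.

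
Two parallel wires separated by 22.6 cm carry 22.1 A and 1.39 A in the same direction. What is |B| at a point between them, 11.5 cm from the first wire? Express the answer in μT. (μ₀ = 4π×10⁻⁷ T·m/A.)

B ≈ 35.9 μT

Each long wire gives B = μ₀I/(2πd). Distances are d₁ = 0.115 m and d₂ = 0.111 m.
B₁ = 3.84×10⁻⁵ T, B₂ = 2.50×10⁻⁶ T.
Between parallel currents the two contributions point in opposite directions, so they subtract. B = |B₁ − B₂| = |3.84×10⁻⁵ − 2.50×10⁻⁶| = 3.59×10⁻⁵ T.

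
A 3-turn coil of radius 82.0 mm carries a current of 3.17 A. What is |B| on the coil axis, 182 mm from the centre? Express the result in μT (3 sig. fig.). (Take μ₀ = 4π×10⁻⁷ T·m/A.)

B ≈ 5.05 μT

For an N-turn flat coil, B = Nμ₀IR²/[2(R²+z²)^(3/2)] with R = 0.082 m, z = 0.182 m.
B = 3 × 1.68×10⁻⁶ T = 5.05×10⁻⁶ T.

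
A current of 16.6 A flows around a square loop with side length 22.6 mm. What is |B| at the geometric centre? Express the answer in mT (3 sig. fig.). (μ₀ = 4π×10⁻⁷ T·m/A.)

B ≈ 0.831 mT

Each side is a finite straight segment at perpendicular distance d = a/(2 tan(π/4)) = 0.0113 m from the centre, with end-angles ±π/4.
One side contributes B₁ = (μ₀I/4πd)·2 sin(π/4) = 2.08×10⁻⁴ T.
All 4 sides add in the same direction: B = 4 × 2.08×10⁻⁴ = 8.31×10⁻⁴ T.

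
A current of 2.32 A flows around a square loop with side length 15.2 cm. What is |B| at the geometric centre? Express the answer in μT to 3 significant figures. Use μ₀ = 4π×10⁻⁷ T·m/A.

Each side is a finite straight segment at perpendicular distance d = a/(2 tan(π/4)) = 0.076 m from the centre, with end-angles ±π/4.
One side contributes B₁ = (μ₀I/4πd)·2 sin(π/4) = 4.32×10⁻⁶ T.
All 4 sides add in the same direction: B = 4 × 4.32×10⁻⁶ = 1.73×10⁻⁵ T.

B ≈ 17.3 μT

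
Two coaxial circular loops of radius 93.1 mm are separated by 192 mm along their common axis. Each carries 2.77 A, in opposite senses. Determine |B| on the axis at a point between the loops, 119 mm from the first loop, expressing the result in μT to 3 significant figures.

Each loop contributes B = μ₀IR²/[2(R²+z²)^(3/2)] on the axis, with z measured from that loop.
Loop 1 (z = 0.119 m): B₁ = 4.37×10⁻⁶ T. Loop 2 (z = 0.073 m): B₂ = 9.11×10⁻⁶ T.
The fields oppose: B = |B₁ − B₂| = 4.74×10⁻⁶ T.

B ≈ 4.74 μT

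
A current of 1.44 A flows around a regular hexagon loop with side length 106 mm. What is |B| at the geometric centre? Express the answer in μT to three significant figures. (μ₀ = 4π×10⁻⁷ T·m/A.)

B ≈ 9.41 μT

Each side is a finite straight segment at perpendicular distance d = a/(2 tan(π/6)) = 0.0918 m from the centre, with end-angles ±π/6.
One side contributes B₁ = (μ₀I/4πd)·2 sin(π/6) = 1.57×10⁻⁶ T.
All 6 sides add in the same direction: B = 6 × 1.57×10⁻⁶ = 9.41×10⁻⁶ T.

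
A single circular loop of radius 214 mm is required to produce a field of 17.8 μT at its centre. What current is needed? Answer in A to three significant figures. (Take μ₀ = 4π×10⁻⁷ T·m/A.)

I ≈ 6.06 A

At the centre of a circular loop B = μ₀I/(2R), so I = 2RB/μ₀.
With R = 0.214 m, I = 2 × 0.214 × 1.78×10⁻⁵ / (4π×10⁻⁷) = 6.06 A.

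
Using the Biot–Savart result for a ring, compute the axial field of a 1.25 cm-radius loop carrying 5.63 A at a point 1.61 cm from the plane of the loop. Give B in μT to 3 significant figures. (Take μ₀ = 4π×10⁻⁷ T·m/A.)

B ≈ 65.3 μT

On the axis of a circular loop, B = μ₀IR² / [2(R²+z²)^(3/2)].
R² + z² = (0.0125)² + (0.0161)² = 0.0004155 m², and (R²+z²)^(3/2) = 8.47×10⁻⁶ m³.
B = (4π×10⁻⁷ × 5.63 × 0.0001563) / (2 × 8.47×10⁻⁶) = 6.53×10⁻⁵ T.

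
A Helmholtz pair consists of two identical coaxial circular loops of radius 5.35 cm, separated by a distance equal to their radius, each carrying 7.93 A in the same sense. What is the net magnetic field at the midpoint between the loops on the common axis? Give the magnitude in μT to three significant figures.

B ≈ 133 μT

Each loop contributes B = μ₀IR²/[2(R²+z²)^(3/2)] on the axis, with z measured from that loop.
Loop 1 (z = 0.02675 m): B₁ = 6.66×10⁻⁵ T. Loop 2 (z = 0.02675 m): B₂ = 6.66×10⁻⁵ T.
The fields add: B = B₁ + B₂ = 1.33×10⁻⁴ T.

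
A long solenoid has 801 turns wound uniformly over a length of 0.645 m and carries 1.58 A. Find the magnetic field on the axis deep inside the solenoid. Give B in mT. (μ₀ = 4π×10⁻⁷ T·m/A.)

B ≈ 2.47 mT

Inside a long solenoid, B = μ₀nI with n = 1242 turns/m.
B = 4π×10⁻⁷ × 1242 × 1.58 = 2.47×10⁻³ T.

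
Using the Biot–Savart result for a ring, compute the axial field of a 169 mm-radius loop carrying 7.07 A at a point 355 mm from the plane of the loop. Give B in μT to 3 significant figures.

B ≈ 2.09 μT

On the axis of a circular loop, B = μ₀IR² / [2(R²+z²)^(3/2)].
R² + z² = (0.169)² + (0.355)² = 0.1546 m², and (R²+z²)^(3/2) = 6.08×10⁻² m³.
B = (4π×10⁻⁷ × 7.07 × 0.02856) / (2 × 6.08×10⁻²) = 2.09×10⁻⁶ T.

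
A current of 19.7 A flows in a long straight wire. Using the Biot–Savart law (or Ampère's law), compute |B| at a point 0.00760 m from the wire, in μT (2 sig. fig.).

B ≈ 520 μT

For an infinitely long straight wire, B = μ₀I/(2πd).
B = (4π×10⁻⁷ × 19.7) / (2π × 0.0076) = 5.18×10⁻⁴ T.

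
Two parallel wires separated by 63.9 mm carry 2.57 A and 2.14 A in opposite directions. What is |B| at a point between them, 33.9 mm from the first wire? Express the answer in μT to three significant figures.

Each long wire gives B = μ₀I/(2πd). Distances are d₁ = 0.0339 m and d₂ = 0.03 m.
B₁ = 1.52×10⁻⁵ T, B₂ = 1.43×10⁻⁵ T.
Between antiparallel currents both contributions point the same way, so they add. B = B₁ + B₂ = 1.52×10⁻⁵ + 1.43×10⁻⁵ = 2.94×10⁻⁵ T.

B ≈ 29.4 μT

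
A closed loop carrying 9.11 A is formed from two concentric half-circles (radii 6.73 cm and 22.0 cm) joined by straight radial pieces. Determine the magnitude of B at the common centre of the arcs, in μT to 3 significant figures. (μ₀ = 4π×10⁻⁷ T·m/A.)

B ≈ 29.5 μT

The radial connectors point toward the centre, so dl × r̂ = 0 and they contribute nothing.
Each semicircle gives μ₀I/(4R): inner arc 4.25×10⁻⁵ T, outer arc 1.30×10⁻⁵ T.
The two arcs carry current in opposite angular senses, so their fields oppose: B = |4.25×10⁻⁵ − 1.30×10⁻⁵| = 2.95×10⁻⁵ T.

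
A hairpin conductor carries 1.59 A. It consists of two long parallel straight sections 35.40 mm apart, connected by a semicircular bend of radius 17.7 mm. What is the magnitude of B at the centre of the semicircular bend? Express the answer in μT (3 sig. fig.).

The semicircular arc contributes B_arc = μ₀I·π/(4πR) = μ₀I/(4R) = 2.82×10⁻⁵ T.
Each semi-infinite lead is at perpendicular distance R = 0.0177 m from the centre, with the perpendicular foot at its near end, so it contributes μ₀I/(4πR); both point the same way, together 1.80×10⁻⁵ T.
Arc and leads all point the same direction: B = 2.82×10⁻⁵ + 1.80×10⁻⁵ = 4.62×10⁻⁵ T.

B ≈ 46.2 μT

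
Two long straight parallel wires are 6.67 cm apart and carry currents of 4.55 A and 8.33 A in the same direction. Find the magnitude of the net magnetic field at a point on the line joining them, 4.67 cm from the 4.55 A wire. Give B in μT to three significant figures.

B ≈ 63.8 μT

Each long wire gives B = μ₀I/(2πd). Distances are d₁ = 0.0467 m and d₂ = 0.02 m.
B₁ = 1.95×10⁻⁵ T, B₂ = 8.33×10⁻⁵ T.
Between parallel currents the two contributions point in opposite directions, so they subtract. B = |B₁ − B₂| = |1.95×10⁻⁵ − 8.33×10⁻⁵| = 6.38×10⁻⁵ T.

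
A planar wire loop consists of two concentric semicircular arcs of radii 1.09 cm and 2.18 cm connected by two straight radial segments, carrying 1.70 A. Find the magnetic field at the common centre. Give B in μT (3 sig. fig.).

The radial connectors point toward the centre, so dl × r̂ = 0 and they contribute nothing.
Each semicircle gives μ₀I/(4R): inner arc 4.90×10⁻⁵ T, outer arc 2.45×10⁻⁵ T.
The two arcs carry current in opposite angular senses, so their fields oppose: B = |4.90×10⁻⁵ − 2.45×10⁻⁵| = 2.45×10⁻⁵ T.

B ≈ 24.5 μT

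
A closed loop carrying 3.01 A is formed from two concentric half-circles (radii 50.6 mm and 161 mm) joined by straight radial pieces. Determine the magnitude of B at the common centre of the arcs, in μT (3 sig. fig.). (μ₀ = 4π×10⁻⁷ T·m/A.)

B ≈ 12.8 μT

The radial connectors point toward the centre, so dl × r̂ = 0 and they contribute nothing.
Each semicircle gives μ₀I/(4R): inner arc 1.87×10⁻⁵ T, outer arc 5.87×10⁻⁶ T.
The two arcs carry current in opposite angular senses, so their fields oppose: B = |1.87×10⁻⁵ − 5.87×10⁻⁶| = 1.28×10⁻⁵ T.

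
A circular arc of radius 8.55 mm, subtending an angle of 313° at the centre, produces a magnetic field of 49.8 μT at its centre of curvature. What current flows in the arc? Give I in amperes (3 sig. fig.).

For a circular arc, B = μ₀Iφ/(4πR) with φ in radians; here φ = 5.463 rad.
So I = 4πRB/(μ₀φ) = 4π × 0.00855 × 4.98×10⁻⁵ / (4π×10⁻⁷ × 5.463) = 0.779 A.

I ≈ 0.779 A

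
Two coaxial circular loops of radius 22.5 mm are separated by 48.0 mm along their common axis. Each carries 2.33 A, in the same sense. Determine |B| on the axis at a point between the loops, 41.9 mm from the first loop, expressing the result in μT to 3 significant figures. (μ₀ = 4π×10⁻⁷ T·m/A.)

B ≈ 65.4 μT

Each loop contributes B = μ₀IR²/[2(R²+z²)^(3/2)] on the axis, with z measured from that loop.
Loop 1 (z = 0.0419 m): B₁ = 6.89×10⁻⁶ T. Loop 2 (z = 0.0061 m): B₂ = 5.85×10⁻⁵ T.
The fields add: B = B₁ + B₂ = 6.54×10⁻⁵ T.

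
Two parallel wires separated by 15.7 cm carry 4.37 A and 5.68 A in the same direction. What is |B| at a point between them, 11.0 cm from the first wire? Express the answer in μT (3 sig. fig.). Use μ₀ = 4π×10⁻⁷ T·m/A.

Each long wire gives B = μ₀I/(2πd). Distances are d₁ = 0.11 m and d₂ = 0.047 m.
B₁ = 7.95×10⁻⁶ T, B₂ = 2.42×10⁻⁵ T.
Between parallel currents the two contributions point in opposite directions, so they subtract. B = |B₁ − B₂| = |7.95×10⁻⁶ − 2.42×10⁻⁵| = 1.62×10⁻⁵ T.

B ≈ 16.2 μT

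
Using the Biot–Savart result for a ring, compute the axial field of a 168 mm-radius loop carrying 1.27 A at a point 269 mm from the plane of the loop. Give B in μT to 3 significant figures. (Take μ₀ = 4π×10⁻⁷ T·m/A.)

On the axis of a circular loop, B = μ₀IR² / [2(R²+z²)^(3/2)].
R² + z² = (0.168)² + (0.269)² = 0.1006 m², and (R²+z²)^(3/2) = 3.19×10⁻² m³.
B = (4π×10⁻⁷ × 1.27 × 0.02822) / (2 × 3.19×10⁻²) = 7.06×10⁻⁷ T.

B ≈ 0.706 μT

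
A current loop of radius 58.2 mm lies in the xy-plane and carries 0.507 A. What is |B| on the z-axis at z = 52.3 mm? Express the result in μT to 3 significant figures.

On the axis of a circular loop, B = μ₀IR² / [2(R²+z²)^(3/2)].
R² + z² = (0.0582)² + (0.0523)² = 0.006123 m², and (R²+z²)^(3/2) = 4.79×10⁻⁴ m³.
B = (4π×10⁻⁷ × 0.507 × 0.003387) / (2 × 4.79×10⁻⁴) = 2.25×10⁻⁶ T.

B ≈ 2.25 μT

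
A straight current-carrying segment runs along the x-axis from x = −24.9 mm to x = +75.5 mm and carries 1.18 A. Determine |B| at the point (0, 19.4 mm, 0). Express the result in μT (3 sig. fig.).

B ≈ 10.7 μT

For a finite straight segment, B = (μ₀I/4πd)(sinθ₁ + sinθ₂), where θ₁, θ₂ are the angles from the perpendicular to each end.
The perpendicular distance is d = 0.0194 m; the end-offsets along the wire are a = 0.0249 m and b = 0.0755 m.
sinθ₁ = 0.0249/√(0.0249²+0.0194²) = 0.7888; sinθ₂ = 0.0755/√(0.0755²+0.0194²) = 0.9685.
B = (4π×10⁻⁷ × 1.18) / (4π × 0.0194) × (0.7888 + 0.9685) = 1.07×10⁻⁵ T.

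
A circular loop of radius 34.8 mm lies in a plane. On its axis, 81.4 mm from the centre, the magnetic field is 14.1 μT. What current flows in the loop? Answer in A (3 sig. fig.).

I ≈ 12.9 A

On the axis of a loop, B = μ₀IR²/[2(R²+z²)^(3/2)], so I = 2B(R²+z²)^(3/2)/(μ₀R²).
R² + z² = 0.001211 + 0.006626 = 0.007837 m²; raised to 3/2 gives 6.94×10⁻⁴ m³.
I = 2 × 1.41×10⁻⁵ × 6.94×10⁻⁴ / (1.26×10⁻⁶ × 0.001211) = 12.9 A.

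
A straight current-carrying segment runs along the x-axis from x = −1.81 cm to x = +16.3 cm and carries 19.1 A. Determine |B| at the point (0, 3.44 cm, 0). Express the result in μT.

B ≈ 80.2 μT

For a finite straight segment, B = (μ₀I/4πd)(sinθ₁ + sinθ₂), where θ₁, θ₂ are the angles from the perpendicular to each end.
The perpendicular distance is d = 0.0344 m; the end-offsets along the wire are a = 0.0181 m and b = 0.163 m.
sinθ₁ = 0.0181/√(0.0181²+0.0344²) = 0.4656; sinθ₂ = 0.163/√(0.163²+0.0344²) = 0.9784.
B = (4π×10⁻⁷ × 19.1) / (4π × 0.0344) × (0.4656 + 0.9784) = 8.02×10⁻⁵ T.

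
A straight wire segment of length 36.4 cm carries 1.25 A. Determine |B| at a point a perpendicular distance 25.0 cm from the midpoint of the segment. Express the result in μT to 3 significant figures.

B ≈ 0.589 μT

For a finite straight segment, B = (μ₀I/4πd)(sinθ₁ + sinθ₂), where θ₁, θ₂ are the angles from the perpendicular to each end.
The perpendicular from the point meets the wire at its midpoint, so each end is L/2 = 0.182 m away along the wire.
sinθ₁ = 0.182/√(0.182²+0.25²) = 0.5886; sinθ₂ = 0.182/√(0.182²+0.25²) = 0.5886.
B = (4π×10⁻⁷ × 1.25) / (4π × 0.25) × (0.5886 + 0.5886) = 5.89×10⁻⁷ T.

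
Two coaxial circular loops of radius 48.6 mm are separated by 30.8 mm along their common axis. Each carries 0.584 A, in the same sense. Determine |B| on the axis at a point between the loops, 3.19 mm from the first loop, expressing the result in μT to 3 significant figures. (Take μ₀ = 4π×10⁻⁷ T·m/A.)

Each loop contributes B = μ₀IR²/[2(R²+z²)^(3/2)] on the axis, with z measured from that loop.
Loop 1 (z = 0.00319 m): B₁ = 7.50×10⁻⁶ T. Loop 2 (z = 0.02761 m): B₂ = 4.96×10⁻⁶ T.
The fields add: B = B₁ + B₂ = 1.25×10⁻⁵ T.

B ≈ 12.5 μT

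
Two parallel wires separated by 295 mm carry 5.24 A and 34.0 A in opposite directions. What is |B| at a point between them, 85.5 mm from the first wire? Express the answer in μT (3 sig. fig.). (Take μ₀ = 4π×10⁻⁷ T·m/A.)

B ≈ 44.7 μT

Each long wire gives B = μ₀I/(2πd). Distances are d₁ = 0.0855 m and d₂ = 0.2095 m.
B₁ = 1.23×10⁻⁵ T, B₂ = 3.25×10⁻⁵ T.
Between antiparallel currents both contributions point the same way, so they add. B = B₁ + B₂ = 1.23×10⁻⁵ + 3.25×10⁻⁵ = 4.47×10⁻⁵ T.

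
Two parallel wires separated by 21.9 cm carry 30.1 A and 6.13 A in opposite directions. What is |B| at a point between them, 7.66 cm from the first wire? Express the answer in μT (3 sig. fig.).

Each long wire gives B = μ₀I/(2πd). Distances are d₁ = 0.0766 m and d₂ = 0.1424 m.
B₁ = 7.86×10⁻⁵ T, B₂ = 8.61×10⁻⁶ T.
Between antiparallel currents both contributions point the same way, so they add. B = B₁ + B₂ = 7.86×10⁻⁵ + 8.61×10⁻⁶ = 8.72×10⁻⁵ T.

B ≈ 87.2 μT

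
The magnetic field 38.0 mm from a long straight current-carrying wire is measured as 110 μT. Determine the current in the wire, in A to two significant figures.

I ≈ 21 A

For a long straight wire B = μ₀I/(2πd), so I = 2πdB/μ₀.
I = 2π × 0.038 × 1.10×10⁻⁴ / (4π×10⁻⁷) = 20.9 A.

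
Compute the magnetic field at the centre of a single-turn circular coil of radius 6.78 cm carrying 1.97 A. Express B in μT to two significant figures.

At the centre of a circular loop the Biot–Savart law gives B = μ₀I/(2R).
B = (4π×10⁻⁷ × 1.97) / (2 × 0.0678) = 1.83×10⁻⁵ T.

B ≈ 18 μT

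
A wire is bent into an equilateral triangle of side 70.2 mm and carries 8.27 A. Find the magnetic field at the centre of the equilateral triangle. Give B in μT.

Each side is a finite straight segment at perpendicular distance d = a/(2 tan(π/3)) = 0.02026 m from the centre, with end-angles ±π/3.
One side contributes B₁ = (μ₀I/4πd)·2 sin(π/3) = 7.07×10⁻⁵ T.
All 3 sides add in the same direction: B = 3 × 7.07×10⁻⁵ = 2.12×10⁻⁴ T.

B ≈ 212 μT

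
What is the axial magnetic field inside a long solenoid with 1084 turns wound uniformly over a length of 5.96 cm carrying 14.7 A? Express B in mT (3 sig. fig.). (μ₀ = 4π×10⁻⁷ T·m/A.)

Inside a long solenoid, B = μ₀nI with n = 1.819×10⁴ turns/m.
B = 4π×10⁻⁷ × 1.819×10⁴ × 14.7 = 0.336 T.

B ≈ 336 mT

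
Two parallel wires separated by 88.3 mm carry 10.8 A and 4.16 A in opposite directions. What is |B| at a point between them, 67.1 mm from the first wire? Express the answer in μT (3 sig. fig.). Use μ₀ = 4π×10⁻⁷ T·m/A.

Each long wire gives B = μ₀I/(2πd). Distances are d₁ = 0.0671 m and d₂ = 0.0212 m.
B₁ = 3.22×10⁻⁵ T, B₂ = 3.92×10⁻⁵ T.
Between antiparallel currents both contributions point the same way, so they add. B = B₁ + B₂ = 3.22×10⁻⁵ + 3.92×10⁻⁵ = 7.14×10⁻⁵ T.

B ≈ 71.4 μT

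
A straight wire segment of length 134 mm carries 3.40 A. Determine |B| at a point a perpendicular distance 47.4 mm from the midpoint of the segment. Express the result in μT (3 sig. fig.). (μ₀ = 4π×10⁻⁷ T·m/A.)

For a finite straight segment, B = (μ₀I/4πd)(sinθ₁ + sinθ₂), where θ₁, θ₂ are the angles from the perpendicular to each end.
The perpendicular from the point meets the wire at its midpoint, so each end is L/2 = 0.067 m away along the wire.
sinθ₁ = 0.067/√(0.067²+0.0474²) = 0.8164; sinθ₂ = 0.067/√(0.067²+0.0474²) = 0.8164.
B = (4π×10⁻⁷ × 3.40) / (4π × 0.0474) × (0.8164 + 0.8164) = 1.17×10⁻⁵ T.

B ≈ 11.7 μT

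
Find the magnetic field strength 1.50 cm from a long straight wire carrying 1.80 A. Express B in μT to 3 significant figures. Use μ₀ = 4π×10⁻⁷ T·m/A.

For an infinitely long straight wire, B = μ₀I/(2πd).
B = (4π×10⁻⁷ × 1.80) / (2π × 0.015) = 2.40×10⁻⁵ T.

B ≈ 24.0 μT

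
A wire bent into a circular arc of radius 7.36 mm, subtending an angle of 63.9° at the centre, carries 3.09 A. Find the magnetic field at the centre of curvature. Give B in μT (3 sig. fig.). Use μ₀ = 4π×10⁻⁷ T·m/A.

B ≈ 46.8 μT

The Biot–Savart field of a circular arc at its centre is B = μ₀Iφ/(4πR), with φ = 1.115 rad.
B = (4π×10⁻⁷ × 3.09 × 1.115) / (4π × 0.00736) = 4.68×10⁻⁵ T.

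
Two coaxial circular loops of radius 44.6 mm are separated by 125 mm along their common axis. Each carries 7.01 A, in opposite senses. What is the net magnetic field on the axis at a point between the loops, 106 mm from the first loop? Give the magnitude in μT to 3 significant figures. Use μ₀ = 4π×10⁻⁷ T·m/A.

B ≈ 71.1 μT

Each loop contributes B = μ₀IR²/[2(R²+z²)^(3/2)] on the axis, with z measured from that loop.
Loop 1 (z = 0.106 m): B₁ = 5.76×10⁻⁶ T. Loop 2 (z = 0.019 m): B₂ = 7.69×10⁻⁵ T.
The fields oppose: B = |B₁ − B₂| = 7.11×10⁻⁵ T.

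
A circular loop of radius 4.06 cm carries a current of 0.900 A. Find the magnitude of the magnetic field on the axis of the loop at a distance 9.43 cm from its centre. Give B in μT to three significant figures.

B ≈ 0.861 μT

On the axis of a circular loop, B = μ₀IR² / [2(R²+z²)^(3/2)].
R² + z² = (0.0406)² + (0.0943)² = 0.01054 m², and (R²+z²)^(3/2) = 1.08×10⁻³ m³.
B = (4π×10⁻⁷ × 0.900 × 0.001648) / (2 × 1.08×10⁻³) = 8.61×10⁻⁷ T.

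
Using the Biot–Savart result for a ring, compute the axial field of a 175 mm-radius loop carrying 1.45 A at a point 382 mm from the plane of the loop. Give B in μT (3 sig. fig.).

On the axis of a circular loop, B = μ₀IR² / [2(R²+z²)^(3/2)].
R² + z² = (0.175)² + (0.382)² = 0.1765 m², and (R²+z²)^(3/2) = 7.42×10⁻² m³.
B = (4π×10⁻⁷ × 1.45 × 0.03063) / (2 × 7.42×10⁻²) = 3.76×10⁻⁷ T.

B ≈ 0.376 μT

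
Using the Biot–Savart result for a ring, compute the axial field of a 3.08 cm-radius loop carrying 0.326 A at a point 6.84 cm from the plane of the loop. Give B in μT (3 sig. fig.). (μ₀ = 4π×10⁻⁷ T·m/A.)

On the axis of a circular loop, B = μ₀IR² / [2(R²+z²)^(3/2)].
R² + z² = (0.0308)² + (0.0684)² = 0.005627 m², and (R²+z²)^(3/2) = 4.22×10⁻⁴ m³.
B = (4π×10⁻⁷ × 0.326 × 0.0009486) / (2 × 4.22×10⁻⁴) = 4.60×10⁻⁷ T.

B ≈ 0.460 μT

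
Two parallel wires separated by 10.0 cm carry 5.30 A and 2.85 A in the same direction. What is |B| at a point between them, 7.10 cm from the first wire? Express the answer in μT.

B ≈ 4.73 μT

Each long wire gives B = μ₀I/(2πd). Distances are d₁ = 0.071 m and d₂ = 0.029 m.
B₁ = 1.49×10⁻⁵ T, B₂ = 1.97×10⁻⁵ T.
Between parallel currents the two contributions point in opposite directions, so they subtract. B = |B₁ − B₂| = |1.49×10⁻⁵ − 1.97×10⁻⁵| = 4.73×10⁻⁶ T.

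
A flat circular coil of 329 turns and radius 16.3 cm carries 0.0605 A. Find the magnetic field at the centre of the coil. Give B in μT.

B ≈ 76.7 μT

For an N-turn flat coil, B = Nμ₀I/(2R) with R = 0.163 m.
B = 329 × 2.33×10⁻⁷ T = 7.67×10⁻⁵ T.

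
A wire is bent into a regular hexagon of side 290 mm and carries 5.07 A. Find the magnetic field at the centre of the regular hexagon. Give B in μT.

Each side is a finite straight segment at perpendicular distance d = a/(2 tan(π/6)) = 0.2511 m from the centre, with end-angles ±π/6.
One side contributes B₁ = (μ₀I/4πd)·2 sin(π/6) = 2.02×10⁻⁶ T.
All 6 sides add in the same direction: B = 6 × 2.02×10⁻⁶ = 1.21×10⁻⁵ T.

B ≈ 12.1 μT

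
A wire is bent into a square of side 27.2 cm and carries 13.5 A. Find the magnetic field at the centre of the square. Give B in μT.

Each side is a finite straight segment at perpendicular distance d = a/(2 tan(π/4)) = 0.136 m from the centre, with end-angles ±π/4.
One side contributes B₁ = (μ₀I/4πd)·2 sin(π/4) = 1.40×10⁻⁵ T.
All 4 sides add in the same direction: B = 4 × 1.40×10⁻⁵ = 5.62×10⁻⁵ T.

B ≈ 56.2 μT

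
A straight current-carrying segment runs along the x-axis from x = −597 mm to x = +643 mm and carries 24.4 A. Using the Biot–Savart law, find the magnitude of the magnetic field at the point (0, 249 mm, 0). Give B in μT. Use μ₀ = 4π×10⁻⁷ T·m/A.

B ≈ 18.2 μT

For a finite straight segment, B = (μ₀I/4πd)(sinθ₁ + sinθ₂), where θ₁, θ₂ are the angles from the perpendicular to each end.
The perpendicular distance is d = 0.249 m; the end-offsets along the wire are a = 0.597 m and b = 0.643 m.
sinθ₁ = 0.597/√(0.597²+0.249²) = 0.9229; sinθ₂ = 0.643/√(0.643²+0.249²) = 0.9325.
B = (4π×10⁻⁷ × 24.4) / (4π × 0.249) × (0.9229 + 0.9325) = 1.82×10⁻⁵ T.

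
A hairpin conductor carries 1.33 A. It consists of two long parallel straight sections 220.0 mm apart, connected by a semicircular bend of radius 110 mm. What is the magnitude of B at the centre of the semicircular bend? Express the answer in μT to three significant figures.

B ≈ 6.22 μT

The semicircular arc contributes B_arc = μ₀I·π/(4πR) = μ₀I/(4R) = 3.80×10⁻⁶ T.
Each semi-infinite lead is at perpendicular distance R = 0.11 m from the centre, with the perpendicular foot at its near end, so it contributes μ₀I/(4πR); both point the same way, together 2.42×10⁻⁶ T.
Arc and leads all point the same direction: B = 3.80×10⁻⁶ + 2.42×10⁻⁶ = 6.22×10⁻⁶ T.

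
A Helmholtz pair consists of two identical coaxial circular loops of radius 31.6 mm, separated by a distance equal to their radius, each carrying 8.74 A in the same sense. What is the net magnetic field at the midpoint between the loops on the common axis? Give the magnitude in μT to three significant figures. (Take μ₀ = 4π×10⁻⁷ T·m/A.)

Each loop contributes B = μ₀IR²/[2(R²+z²)^(3/2)] on the axis, with z measured from that loop.
Loop 1 (z = 0.0158 m): B₁ = 1.24×10⁻⁴ T. Loop 2 (z = 0.0158 m): B₂ = 1.24×10⁻⁴ T.
The fields add: B = B₁ + B₂ = 2.49×10⁻⁴ T.

B ≈ 249 μT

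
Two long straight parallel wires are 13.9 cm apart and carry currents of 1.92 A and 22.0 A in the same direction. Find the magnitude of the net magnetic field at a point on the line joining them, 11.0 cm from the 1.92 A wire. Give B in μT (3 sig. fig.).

B ≈ 148 μT

Each long wire gives B = μ₀I/(2πd). Distances are d₁ = 0.11 m and d₂ = 0.029 m.
B₁ = 3.49×10⁻⁶ T, B₂ = 1.52×10⁻⁴ T.
Between parallel currents the two contributions point in opposite directions, so they subtract. B = |B₁ − B₂| = |3.49×10⁻⁶ − 1.52×10⁻⁴| = 1.48×10⁻⁴ T.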